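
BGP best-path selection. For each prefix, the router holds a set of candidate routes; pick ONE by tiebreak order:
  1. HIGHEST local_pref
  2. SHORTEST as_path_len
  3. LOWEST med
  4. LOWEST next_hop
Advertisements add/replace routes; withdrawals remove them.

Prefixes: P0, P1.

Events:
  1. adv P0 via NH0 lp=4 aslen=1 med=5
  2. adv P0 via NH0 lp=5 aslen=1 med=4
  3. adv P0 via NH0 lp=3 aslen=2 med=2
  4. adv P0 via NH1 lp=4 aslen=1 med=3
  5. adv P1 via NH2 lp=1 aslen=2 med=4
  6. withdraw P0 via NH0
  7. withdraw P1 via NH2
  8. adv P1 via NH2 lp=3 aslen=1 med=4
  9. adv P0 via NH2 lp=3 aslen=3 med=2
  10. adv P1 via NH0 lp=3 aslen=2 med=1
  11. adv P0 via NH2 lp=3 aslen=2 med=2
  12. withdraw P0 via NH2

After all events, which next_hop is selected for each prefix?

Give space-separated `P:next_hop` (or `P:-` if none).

Answer: P0:NH1 P1:NH2

Derivation:
Op 1: best P0=NH0 P1=-
Op 2: best P0=NH0 P1=-
Op 3: best P0=NH0 P1=-
Op 4: best P0=NH1 P1=-
Op 5: best P0=NH1 P1=NH2
Op 6: best P0=NH1 P1=NH2
Op 7: best P0=NH1 P1=-
Op 8: best P0=NH1 P1=NH2
Op 9: best P0=NH1 P1=NH2
Op 10: best P0=NH1 P1=NH2
Op 11: best P0=NH1 P1=NH2
Op 12: best P0=NH1 P1=NH2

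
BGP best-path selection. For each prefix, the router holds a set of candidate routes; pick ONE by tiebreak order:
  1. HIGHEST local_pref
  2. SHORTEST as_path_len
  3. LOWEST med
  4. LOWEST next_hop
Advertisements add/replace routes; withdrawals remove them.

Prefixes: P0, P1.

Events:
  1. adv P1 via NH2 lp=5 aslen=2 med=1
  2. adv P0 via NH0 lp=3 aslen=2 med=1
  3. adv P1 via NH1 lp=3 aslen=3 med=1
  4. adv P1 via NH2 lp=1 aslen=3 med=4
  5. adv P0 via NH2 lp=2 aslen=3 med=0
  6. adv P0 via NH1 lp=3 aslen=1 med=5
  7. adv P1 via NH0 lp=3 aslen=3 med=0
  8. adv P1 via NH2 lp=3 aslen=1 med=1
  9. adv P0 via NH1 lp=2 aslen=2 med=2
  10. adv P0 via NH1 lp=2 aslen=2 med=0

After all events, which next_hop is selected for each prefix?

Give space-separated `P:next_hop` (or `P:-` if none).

Answer: P0:NH0 P1:NH2

Derivation:
Op 1: best P0=- P1=NH2
Op 2: best P0=NH0 P1=NH2
Op 3: best P0=NH0 P1=NH2
Op 4: best P0=NH0 P1=NH1
Op 5: best P0=NH0 P1=NH1
Op 6: best P0=NH1 P1=NH1
Op 7: best P0=NH1 P1=NH0
Op 8: best P0=NH1 P1=NH2
Op 9: best P0=NH0 P1=NH2
Op 10: best P0=NH0 P1=NH2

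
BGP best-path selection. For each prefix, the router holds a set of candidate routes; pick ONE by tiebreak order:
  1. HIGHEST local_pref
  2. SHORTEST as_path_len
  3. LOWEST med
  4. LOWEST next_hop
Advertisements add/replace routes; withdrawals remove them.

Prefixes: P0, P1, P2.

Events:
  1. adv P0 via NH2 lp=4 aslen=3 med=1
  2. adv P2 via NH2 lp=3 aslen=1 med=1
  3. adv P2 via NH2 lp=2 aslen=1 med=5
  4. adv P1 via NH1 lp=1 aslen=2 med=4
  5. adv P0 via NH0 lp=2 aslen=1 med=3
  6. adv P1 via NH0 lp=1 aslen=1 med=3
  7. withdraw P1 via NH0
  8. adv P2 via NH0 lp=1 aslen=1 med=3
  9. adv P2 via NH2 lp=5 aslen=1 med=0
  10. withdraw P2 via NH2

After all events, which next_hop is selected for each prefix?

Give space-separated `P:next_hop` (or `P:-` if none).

Answer: P0:NH2 P1:NH1 P2:NH0

Derivation:
Op 1: best P0=NH2 P1=- P2=-
Op 2: best P0=NH2 P1=- P2=NH2
Op 3: best P0=NH2 P1=- P2=NH2
Op 4: best P0=NH2 P1=NH1 P2=NH2
Op 5: best P0=NH2 P1=NH1 P2=NH2
Op 6: best P0=NH2 P1=NH0 P2=NH2
Op 7: best P0=NH2 P1=NH1 P2=NH2
Op 8: best P0=NH2 P1=NH1 P2=NH2
Op 9: best P0=NH2 P1=NH1 P2=NH2
Op 10: best P0=NH2 P1=NH1 P2=NH0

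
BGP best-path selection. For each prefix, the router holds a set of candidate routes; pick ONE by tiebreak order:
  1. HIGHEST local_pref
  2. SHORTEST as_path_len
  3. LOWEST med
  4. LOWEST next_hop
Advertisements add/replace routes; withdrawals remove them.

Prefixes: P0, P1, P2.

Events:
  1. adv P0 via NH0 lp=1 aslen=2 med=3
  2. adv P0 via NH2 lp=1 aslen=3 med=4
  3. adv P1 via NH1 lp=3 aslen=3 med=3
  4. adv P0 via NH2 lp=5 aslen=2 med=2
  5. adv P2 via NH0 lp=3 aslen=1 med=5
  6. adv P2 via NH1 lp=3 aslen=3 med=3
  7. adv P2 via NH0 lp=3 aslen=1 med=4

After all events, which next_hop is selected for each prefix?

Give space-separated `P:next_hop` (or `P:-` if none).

Op 1: best P0=NH0 P1=- P2=-
Op 2: best P0=NH0 P1=- P2=-
Op 3: best P0=NH0 P1=NH1 P2=-
Op 4: best P0=NH2 P1=NH1 P2=-
Op 5: best P0=NH2 P1=NH1 P2=NH0
Op 6: best P0=NH2 P1=NH1 P2=NH0
Op 7: best P0=NH2 P1=NH1 P2=NH0

Answer: P0:NH2 P1:NH1 P2:NH0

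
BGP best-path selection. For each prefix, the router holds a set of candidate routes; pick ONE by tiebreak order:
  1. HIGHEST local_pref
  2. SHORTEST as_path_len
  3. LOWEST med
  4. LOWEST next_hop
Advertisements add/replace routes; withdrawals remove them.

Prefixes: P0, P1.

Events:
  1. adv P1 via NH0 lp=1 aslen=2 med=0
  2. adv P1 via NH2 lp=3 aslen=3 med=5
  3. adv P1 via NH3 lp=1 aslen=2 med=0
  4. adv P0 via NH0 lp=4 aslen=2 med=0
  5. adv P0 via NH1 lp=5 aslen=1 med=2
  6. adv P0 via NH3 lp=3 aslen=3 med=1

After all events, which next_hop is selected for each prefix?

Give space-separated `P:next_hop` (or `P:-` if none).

Answer: P0:NH1 P1:NH2

Derivation:
Op 1: best P0=- P1=NH0
Op 2: best P0=- P1=NH2
Op 3: best P0=- P1=NH2
Op 4: best P0=NH0 P1=NH2
Op 5: best P0=NH1 P1=NH2
Op 6: best P0=NH1 P1=NH2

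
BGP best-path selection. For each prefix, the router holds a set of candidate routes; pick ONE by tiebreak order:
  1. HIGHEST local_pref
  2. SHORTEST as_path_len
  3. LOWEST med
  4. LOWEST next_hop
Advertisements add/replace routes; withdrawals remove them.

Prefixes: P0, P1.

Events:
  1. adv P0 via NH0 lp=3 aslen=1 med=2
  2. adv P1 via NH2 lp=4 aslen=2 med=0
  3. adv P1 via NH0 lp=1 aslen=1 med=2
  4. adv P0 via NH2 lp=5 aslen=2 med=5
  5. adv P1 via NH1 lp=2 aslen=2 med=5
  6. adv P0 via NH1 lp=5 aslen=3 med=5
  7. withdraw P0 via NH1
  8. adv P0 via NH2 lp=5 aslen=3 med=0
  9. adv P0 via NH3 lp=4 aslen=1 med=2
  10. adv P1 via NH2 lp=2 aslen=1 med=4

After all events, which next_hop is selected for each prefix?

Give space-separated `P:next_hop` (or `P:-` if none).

Answer: P0:NH2 P1:NH2

Derivation:
Op 1: best P0=NH0 P1=-
Op 2: best P0=NH0 P1=NH2
Op 3: best P0=NH0 P1=NH2
Op 4: best P0=NH2 P1=NH2
Op 5: best P0=NH2 P1=NH2
Op 6: best P0=NH2 P1=NH2
Op 7: best P0=NH2 P1=NH2
Op 8: best P0=NH2 P1=NH2
Op 9: best P0=NH2 P1=NH2
Op 10: best P0=NH2 P1=NH2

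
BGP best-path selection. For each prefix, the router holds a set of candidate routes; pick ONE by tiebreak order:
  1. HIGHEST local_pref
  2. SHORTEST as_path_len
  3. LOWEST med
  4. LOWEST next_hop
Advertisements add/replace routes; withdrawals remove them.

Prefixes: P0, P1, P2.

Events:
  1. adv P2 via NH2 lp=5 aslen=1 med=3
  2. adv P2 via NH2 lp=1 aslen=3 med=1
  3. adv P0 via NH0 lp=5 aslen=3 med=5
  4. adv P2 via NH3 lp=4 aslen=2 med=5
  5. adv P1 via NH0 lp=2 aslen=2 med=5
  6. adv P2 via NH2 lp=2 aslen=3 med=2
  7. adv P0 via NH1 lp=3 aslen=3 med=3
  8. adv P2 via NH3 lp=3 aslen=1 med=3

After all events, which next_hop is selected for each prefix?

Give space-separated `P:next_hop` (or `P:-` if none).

Answer: P0:NH0 P1:NH0 P2:NH3

Derivation:
Op 1: best P0=- P1=- P2=NH2
Op 2: best P0=- P1=- P2=NH2
Op 3: best P0=NH0 P1=- P2=NH2
Op 4: best P0=NH0 P1=- P2=NH3
Op 5: best P0=NH0 P1=NH0 P2=NH3
Op 6: best P0=NH0 P1=NH0 P2=NH3
Op 7: best P0=NH0 P1=NH0 P2=NH3
Op 8: best P0=NH0 P1=NH0 P2=NH3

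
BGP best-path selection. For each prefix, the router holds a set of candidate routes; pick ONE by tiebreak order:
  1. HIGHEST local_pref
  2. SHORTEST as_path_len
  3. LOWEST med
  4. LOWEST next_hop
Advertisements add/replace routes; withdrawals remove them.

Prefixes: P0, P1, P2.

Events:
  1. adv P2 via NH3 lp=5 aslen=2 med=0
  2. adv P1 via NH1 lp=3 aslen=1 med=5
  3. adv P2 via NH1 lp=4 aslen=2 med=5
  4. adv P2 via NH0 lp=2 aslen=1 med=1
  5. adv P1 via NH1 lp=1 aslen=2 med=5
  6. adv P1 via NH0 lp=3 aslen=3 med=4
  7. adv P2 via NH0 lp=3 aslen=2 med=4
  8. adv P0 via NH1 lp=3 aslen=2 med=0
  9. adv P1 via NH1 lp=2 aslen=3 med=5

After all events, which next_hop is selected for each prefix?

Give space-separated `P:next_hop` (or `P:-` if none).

Op 1: best P0=- P1=- P2=NH3
Op 2: best P0=- P1=NH1 P2=NH3
Op 3: best P0=- P1=NH1 P2=NH3
Op 4: best P0=- P1=NH1 P2=NH3
Op 5: best P0=- P1=NH1 P2=NH3
Op 6: best P0=- P1=NH0 P2=NH3
Op 7: best P0=- P1=NH0 P2=NH3
Op 8: best P0=NH1 P1=NH0 P2=NH3
Op 9: best P0=NH1 P1=NH0 P2=NH3

Answer: P0:NH1 P1:NH0 P2:NH3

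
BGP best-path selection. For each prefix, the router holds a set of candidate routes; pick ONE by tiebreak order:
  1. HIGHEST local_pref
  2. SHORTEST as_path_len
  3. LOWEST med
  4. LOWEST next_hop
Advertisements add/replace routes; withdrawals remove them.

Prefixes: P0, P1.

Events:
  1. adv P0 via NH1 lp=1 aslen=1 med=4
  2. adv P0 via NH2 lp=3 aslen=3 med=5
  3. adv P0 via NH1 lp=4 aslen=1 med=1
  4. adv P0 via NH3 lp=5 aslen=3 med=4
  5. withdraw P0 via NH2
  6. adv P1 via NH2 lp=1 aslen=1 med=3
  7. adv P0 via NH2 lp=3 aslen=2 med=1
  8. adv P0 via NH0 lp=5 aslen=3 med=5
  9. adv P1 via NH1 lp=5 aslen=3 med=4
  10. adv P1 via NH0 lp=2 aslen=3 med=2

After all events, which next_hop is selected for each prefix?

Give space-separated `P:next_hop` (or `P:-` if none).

Op 1: best P0=NH1 P1=-
Op 2: best P0=NH2 P1=-
Op 3: best P0=NH1 P1=-
Op 4: best P0=NH3 P1=-
Op 5: best P0=NH3 P1=-
Op 6: best P0=NH3 P1=NH2
Op 7: best P0=NH3 P1=NH2
Op 8: best P0=NH3 P1=NH2
Op 9: best P0=NH3 P1=NH1
Op 10: best P0=NH3 P1=NH1

Answer: P0:NH3 P1:NH1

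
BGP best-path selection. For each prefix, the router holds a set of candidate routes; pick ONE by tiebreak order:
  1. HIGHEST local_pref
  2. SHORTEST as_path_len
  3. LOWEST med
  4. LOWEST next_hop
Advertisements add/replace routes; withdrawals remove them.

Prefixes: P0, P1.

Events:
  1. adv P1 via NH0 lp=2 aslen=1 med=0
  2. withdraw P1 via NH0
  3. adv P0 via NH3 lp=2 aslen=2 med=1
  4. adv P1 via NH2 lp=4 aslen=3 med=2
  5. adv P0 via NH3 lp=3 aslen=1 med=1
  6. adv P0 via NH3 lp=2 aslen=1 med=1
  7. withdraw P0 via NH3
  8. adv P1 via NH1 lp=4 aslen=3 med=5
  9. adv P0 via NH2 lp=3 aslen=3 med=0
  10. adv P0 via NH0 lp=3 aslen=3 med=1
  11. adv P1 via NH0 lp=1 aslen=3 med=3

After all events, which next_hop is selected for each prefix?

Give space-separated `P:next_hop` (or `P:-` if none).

Op 1: best P0=- P1=NH0
Op 2: best P0=- P1=-
Op 3: best P0=NH3 P1=-
Op 4: best P0=NH3 P1=NH2
Op 5: best P0=NH3 P1=NH2
Op 6: best P0=NH3 P1=NH2
Op 7: best P0=- P1=NH2
Op 8: best P0=- P1=NH2
Op 9: best P0=NH2 P1=NH2
Op 10: best P0=NH2 P1=NH2
Op 11: best P0=NH2 P1=NH2

Answer: P0:NH2 P1:NH2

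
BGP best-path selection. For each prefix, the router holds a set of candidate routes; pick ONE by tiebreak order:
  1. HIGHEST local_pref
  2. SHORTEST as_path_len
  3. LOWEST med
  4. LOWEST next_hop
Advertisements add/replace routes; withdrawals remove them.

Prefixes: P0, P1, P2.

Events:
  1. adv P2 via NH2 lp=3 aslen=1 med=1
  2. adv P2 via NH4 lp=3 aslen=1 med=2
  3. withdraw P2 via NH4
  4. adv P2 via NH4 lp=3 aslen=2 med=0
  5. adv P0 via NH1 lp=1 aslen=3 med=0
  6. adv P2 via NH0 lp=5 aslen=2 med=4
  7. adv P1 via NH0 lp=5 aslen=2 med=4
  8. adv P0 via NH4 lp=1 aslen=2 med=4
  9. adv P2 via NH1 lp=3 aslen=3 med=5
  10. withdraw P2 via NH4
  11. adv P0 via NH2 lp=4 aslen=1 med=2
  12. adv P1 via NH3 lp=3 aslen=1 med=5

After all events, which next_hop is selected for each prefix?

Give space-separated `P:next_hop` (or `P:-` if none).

Op 1: best P0=- P1=- P2=NH2
Op 2: best P0=- P1=- P2=NH2
Op 3: best P0=- P1=- P2=NH2
Op 4: best P0=- P1=- P2=NH2
Op 5: best P0=NH1 P1=- P2=NH2
Op 6: best P0=NH1 P1=- P2=NH0
Op 7: best P0=NH1 P1=NH0 P2=NH0
Op 8: best P0=NH4 P1=NH0 P2=NH0
Op 9: best P0=NH4 P1=NH0 P2=NH0
Op 10: best P0=NH4 P1=NH0 P2=NH0
Op 11: best P0=NH2 P1=NH0 P2=NH0
Op 12: best P0=NH2 P1=NH0 P2=NH0

Answer: P0:NH2 P1:NH0 P2:NH0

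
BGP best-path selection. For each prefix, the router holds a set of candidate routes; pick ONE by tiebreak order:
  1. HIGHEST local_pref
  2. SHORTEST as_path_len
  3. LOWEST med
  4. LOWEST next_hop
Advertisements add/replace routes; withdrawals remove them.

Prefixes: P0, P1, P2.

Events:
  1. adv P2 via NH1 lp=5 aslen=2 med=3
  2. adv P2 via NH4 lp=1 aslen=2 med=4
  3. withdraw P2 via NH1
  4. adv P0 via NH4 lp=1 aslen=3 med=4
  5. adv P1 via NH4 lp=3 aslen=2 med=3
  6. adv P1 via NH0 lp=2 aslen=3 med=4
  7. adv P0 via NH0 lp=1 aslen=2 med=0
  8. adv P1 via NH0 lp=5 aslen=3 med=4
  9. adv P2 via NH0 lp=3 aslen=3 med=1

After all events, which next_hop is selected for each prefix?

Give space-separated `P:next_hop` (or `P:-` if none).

Op 1: best P0=- P1=- P2=NH1
Op 2: best P0=- P1=- P2=NH1
Op 3: best P0=- P1=- P2=NH4
Op 4: best P0=NH4 P1=- P2=NH4
Op 5: best P0=NH4 P1=NH4 P2=NH4
Op 6: best P0=NH4 P1=NH4 P2=NH4
Op 7: best P0=NH0 P1=NH4 P2=NH4
Op 8: best P0=NH0 P1=NH0 P2=NH4
Op 9: best P0=NH0 P1=NH0 P2=NH0

Answer: P0:NH0 P1:NH0 P2:NH0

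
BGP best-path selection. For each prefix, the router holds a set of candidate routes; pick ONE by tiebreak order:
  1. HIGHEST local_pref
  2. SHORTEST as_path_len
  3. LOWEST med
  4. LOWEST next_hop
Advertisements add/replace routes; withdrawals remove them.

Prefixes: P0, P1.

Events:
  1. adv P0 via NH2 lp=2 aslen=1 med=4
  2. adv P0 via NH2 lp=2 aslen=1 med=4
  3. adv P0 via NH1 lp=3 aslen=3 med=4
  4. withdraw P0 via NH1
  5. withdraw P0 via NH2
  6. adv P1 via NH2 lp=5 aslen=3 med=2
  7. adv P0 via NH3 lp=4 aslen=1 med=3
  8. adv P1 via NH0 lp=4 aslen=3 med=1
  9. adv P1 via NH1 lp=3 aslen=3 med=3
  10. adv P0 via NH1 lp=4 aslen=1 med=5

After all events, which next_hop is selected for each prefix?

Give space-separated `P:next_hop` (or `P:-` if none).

Answer: P0:NH3 P1:NH2

Derivation:
Op 1: best P0=NH2 P1=-
Op 2: best P0=NH2 P1=-
Op 3: best P0=NH1 P1=-
Op 4: best P0=NH2 P1=-
Op 5: best P0=- P1=-
Op 6: best P0=- P1=NH2
Op 7: best P0=NH3 P1=NH2
Op 8: best P0=NH3 P1=NH2
Op 9: best P0=NH3 P1=NH2
Op 10: best P0=NH3 P1=NH2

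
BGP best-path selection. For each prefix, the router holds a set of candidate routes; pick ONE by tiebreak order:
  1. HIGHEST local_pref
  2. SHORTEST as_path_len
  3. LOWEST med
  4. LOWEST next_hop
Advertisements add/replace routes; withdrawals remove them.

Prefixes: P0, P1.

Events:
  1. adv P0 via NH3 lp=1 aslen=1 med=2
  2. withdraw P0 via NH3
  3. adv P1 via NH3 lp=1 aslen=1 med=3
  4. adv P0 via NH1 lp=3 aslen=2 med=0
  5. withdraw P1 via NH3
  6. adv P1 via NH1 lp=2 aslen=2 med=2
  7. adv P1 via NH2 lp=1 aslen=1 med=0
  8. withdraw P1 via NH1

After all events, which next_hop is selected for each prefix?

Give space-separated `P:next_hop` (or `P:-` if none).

Answer: P0:NH1 P1:NH2

Derivation:
Op 1: best P0=NH3 P1=-
Op 2: best P0=- P1=-
Op 3: best P0=- P1=NH3
Op 4: best P0=NH1 P1=NH3
Op 5: best P0=NH1 P1=-
Op 6: best P0=NH1 P1=NH1
Op 7: best P0=NH1 P1=NH1
Op 8: best P0=NH1 P1=NH2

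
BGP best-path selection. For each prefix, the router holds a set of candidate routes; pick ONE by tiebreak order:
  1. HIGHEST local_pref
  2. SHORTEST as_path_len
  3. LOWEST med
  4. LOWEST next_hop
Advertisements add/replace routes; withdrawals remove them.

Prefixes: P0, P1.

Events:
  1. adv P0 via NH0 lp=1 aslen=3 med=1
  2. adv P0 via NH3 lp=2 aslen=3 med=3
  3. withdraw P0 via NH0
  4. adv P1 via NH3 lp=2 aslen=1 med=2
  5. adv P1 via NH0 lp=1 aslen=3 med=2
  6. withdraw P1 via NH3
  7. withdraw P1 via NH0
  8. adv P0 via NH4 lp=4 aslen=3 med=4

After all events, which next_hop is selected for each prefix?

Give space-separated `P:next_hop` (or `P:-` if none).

Op 1: best P0=NH0 P1=-
Op 2: best P0=NH3 P1=-
Op 3: best P0=NH3 P1=-
Op 4: best P0=NH3 P1=NH3
Op 5: best P0=NH3 P1=NH3
Op 6: best P0=NH3 P1=NH0
Op 7: best P0=NH3 P1=-
Op 8: best P0=NH4 P1=-

Answer: P0:NH4 P1:-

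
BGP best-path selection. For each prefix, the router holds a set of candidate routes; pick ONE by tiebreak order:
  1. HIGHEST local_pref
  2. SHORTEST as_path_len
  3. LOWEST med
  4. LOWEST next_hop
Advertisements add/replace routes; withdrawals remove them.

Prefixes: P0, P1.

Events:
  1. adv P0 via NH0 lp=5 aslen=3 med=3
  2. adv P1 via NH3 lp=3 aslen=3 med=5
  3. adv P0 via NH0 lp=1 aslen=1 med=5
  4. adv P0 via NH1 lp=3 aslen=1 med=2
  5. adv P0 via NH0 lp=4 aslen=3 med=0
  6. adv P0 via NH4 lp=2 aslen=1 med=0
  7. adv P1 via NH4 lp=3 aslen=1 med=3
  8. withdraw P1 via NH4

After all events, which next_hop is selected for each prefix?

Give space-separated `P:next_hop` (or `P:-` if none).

Answer: P0:NH0 P1:NH3

Derivation:
Op 1: best P0=NH0 P1=-
Op 2: best P0=NH0 P1=NH3
Op 3: best P0=NH0 P1=NH3
Op 4: best P0=NH1 P1=NH3
Op 5: best P0=NH0 P1=NH3
Op 6: best P0=NH0 P1=NH3
Op 7: best P0=NH0 P1=NH4
Op 8: best P0=NH0 P1=NH3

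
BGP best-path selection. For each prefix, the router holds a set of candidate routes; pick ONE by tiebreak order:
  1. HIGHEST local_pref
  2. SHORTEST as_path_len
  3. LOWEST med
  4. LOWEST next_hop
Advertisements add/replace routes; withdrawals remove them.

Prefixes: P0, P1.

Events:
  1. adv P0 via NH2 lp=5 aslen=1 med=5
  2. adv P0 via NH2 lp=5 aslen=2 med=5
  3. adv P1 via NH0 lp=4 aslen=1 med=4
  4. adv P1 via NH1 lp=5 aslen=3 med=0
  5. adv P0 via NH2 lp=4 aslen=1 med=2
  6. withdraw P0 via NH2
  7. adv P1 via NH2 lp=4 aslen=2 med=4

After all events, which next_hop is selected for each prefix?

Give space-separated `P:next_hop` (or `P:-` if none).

Op 1: best P0=NH2 P1=-
Op 2: best P0=NH2 P1=-
Op 3: best P0=NH2 P1=NH0
Op 4: best P0=NH2 P1=NH1
Op 5: best P0=NH2 P1=NH1
Op 6: best P0=- P1=NH1
Op 7: best P0=- P1=NH1

Answer: P0:- P1:NH1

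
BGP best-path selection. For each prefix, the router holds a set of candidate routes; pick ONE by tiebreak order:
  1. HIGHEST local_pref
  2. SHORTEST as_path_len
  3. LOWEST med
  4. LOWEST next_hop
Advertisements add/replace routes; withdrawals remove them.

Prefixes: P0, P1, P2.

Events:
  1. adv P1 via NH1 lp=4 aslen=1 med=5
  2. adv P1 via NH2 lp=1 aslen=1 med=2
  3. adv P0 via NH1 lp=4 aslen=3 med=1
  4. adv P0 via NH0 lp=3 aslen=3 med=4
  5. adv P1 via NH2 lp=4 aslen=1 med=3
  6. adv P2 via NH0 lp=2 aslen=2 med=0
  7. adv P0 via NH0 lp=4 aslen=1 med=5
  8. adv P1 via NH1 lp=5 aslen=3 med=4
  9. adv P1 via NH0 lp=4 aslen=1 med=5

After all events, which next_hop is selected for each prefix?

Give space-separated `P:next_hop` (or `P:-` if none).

Answer: P0:NH0 P1:NH1 P2:NH0

Derivation:
Op 1: best P0=- P1=NH1 P2=-
Op 2: best P0=- P1=NH1 P2=-
Op 3: best P0=NH1 P1=NH1 P2=-
Op 4: best P0=NH1 P1=NH1 P2=-
Op 5: best P0=NH1 P1=NH2 P2=-
Op 6: best P0=NH1 P1=NH2 P2=NH0
Op 7: best P0=NH0 P1=NH2 P2=NH0
Op 8: best P0=NH0 P1=NH1 P2=NH0
Op 9: best P0=NH0 P1=NH1 P2=NH0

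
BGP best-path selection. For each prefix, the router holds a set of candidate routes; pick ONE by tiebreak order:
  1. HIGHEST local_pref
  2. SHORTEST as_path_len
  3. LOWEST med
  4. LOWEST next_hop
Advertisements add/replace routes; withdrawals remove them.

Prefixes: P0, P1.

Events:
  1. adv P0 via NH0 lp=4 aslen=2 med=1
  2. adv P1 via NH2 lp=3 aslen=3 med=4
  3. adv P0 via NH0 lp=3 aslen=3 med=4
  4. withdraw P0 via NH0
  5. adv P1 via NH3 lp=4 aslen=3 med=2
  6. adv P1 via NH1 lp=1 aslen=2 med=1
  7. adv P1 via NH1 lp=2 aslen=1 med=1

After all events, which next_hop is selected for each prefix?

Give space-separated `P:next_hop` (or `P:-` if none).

Answer: P0:- P1:NH3

Derivation:
Op 1: best P0=NH0 P1=-
Op 2: best P0=NH0 P1=NH2
Op 3: best P0=NH0 P1=NH2
Op 4: best P0=- P1=NH2
Op 5: best P0=- P1=NH3
Op 6: best P0=- P1=NH3
Op 7: best P0=- P1=NH3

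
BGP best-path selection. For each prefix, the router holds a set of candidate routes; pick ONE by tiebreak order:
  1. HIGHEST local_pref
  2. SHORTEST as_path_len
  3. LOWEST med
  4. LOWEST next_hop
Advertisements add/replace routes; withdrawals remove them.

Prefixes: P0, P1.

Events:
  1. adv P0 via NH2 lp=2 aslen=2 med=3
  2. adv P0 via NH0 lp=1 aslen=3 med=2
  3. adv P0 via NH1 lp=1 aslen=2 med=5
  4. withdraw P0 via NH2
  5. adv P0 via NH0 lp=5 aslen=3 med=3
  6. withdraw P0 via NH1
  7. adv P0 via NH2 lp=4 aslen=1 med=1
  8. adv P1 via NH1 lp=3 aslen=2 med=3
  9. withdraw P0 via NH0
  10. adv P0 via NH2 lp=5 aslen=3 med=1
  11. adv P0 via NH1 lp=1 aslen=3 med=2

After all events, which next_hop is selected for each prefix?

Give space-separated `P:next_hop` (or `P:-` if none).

Answer: P0:NH2 P1:NH1

Derivation:
Op 1: best P0=NH2 P1=-
Op 2: best P0=NH2 P1=-
Op 3: best P0=NH2 P1=-
Op 4: best P0=NH1 P1=-
Op 5: best P0=NH0 P1=-
Op 6: best P0=NH0 P1=-
Op 7: best P0=NH0 P1=-
Op 8: best P0=NH0 P1=NH1
Op 9: best P0=NH2 P1=NH1
Op 10: best P0=NH2 P1=NH1
Op 11: best P0=NH2 P1=NH1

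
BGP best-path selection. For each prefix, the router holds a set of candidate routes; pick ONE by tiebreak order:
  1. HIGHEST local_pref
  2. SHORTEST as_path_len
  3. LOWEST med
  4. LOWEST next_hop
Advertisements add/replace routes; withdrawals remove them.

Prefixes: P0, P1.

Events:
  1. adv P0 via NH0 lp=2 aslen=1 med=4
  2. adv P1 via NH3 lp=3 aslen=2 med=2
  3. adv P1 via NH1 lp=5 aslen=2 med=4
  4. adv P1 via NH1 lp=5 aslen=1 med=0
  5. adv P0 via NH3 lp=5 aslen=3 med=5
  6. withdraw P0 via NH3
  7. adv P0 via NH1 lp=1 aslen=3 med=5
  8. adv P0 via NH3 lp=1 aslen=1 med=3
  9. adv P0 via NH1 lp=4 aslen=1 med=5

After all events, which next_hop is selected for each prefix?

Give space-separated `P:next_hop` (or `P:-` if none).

Op 1: best P0=NH0 P1=-
Op 2: best P0=NH0 P1=NH3
Op 3: best P0=NH0 P1=NH1
Op 4: best P0=NH0 P1=NH1
Op 5: best P0=NH3 P1=NH1
Op 6: best P0=NH0 P1=NH1
Op 7: best P0=NH0 P1=NH1
Op 8: best P0=NH0 P1=NH1
Op 9: best P0=NH1 P1=NH1

Answer: P0:NH1 P1:NH1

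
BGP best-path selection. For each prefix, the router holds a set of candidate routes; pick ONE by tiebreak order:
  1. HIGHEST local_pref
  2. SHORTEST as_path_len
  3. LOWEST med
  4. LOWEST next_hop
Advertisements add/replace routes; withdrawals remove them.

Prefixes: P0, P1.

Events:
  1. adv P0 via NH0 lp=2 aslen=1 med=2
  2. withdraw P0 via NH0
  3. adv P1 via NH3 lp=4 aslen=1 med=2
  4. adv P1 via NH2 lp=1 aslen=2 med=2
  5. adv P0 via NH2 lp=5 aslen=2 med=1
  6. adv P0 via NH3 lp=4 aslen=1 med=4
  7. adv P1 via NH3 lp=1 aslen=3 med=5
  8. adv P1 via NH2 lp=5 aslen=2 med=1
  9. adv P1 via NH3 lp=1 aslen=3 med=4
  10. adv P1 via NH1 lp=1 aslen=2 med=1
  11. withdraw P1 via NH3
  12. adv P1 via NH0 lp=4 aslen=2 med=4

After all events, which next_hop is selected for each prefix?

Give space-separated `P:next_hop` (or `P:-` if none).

Op 1: best P0=NH0 P1=-
Op 2: best P0=- P1=-
Op 3: best P0=- P1=NH3
Op 4: best P0=- P1=NH3
Op 5: best P0=NH2 P1=NH3
Op 6: best P0=NH2 P1=NH3
Op 7: best P0=NH2 P1=NH2
Op 8: best P0=NH2 P1=NH2
Op 9: best P0=NH2 P1=NH2
Op 10: best P0=NH2 P1=NH2
Op 11: best P0=NH2 P1=NH2
Op 12: best P0=NH2 P1=NH2

Answer: P0:NH2 P1:NH2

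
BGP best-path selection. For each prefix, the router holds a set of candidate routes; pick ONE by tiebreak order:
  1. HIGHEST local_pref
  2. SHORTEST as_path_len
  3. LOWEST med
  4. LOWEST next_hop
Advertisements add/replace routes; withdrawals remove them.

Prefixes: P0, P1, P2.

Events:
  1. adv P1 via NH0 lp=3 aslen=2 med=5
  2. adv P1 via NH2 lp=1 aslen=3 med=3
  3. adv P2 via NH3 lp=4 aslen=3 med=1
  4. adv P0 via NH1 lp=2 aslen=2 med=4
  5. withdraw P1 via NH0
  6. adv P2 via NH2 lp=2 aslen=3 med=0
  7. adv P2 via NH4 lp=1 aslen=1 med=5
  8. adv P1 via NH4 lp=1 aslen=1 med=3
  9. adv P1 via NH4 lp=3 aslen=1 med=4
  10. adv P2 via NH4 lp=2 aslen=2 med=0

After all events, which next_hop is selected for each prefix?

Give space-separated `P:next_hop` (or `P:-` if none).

Op 1: best P0=- P1=NH0 P2=-
Op 2: best P0=- P1=NH0 P2=-
Op 3: best P0=- P1=NH0 P2=NH3
Op 4: best P0=NH1 P1=NH0 P2=NH3
Op 5: best P0=NH1 P1=NH2 P2=NH3
Op 6: best P0=NH1 P1=NH2 P2=NH3
Op 7: best P0=NH1 P1=NH2 P2=NH3
Op 8: best P0=NH1 P1=NH4 P2=NH3
Op 9: best P0=NH1 P1=NH4 P2=NH3
Op 10: best P0=NH1 P1=NH4 P2=NH3

Answer: P0:NH1 P1:NH4 P2:NH3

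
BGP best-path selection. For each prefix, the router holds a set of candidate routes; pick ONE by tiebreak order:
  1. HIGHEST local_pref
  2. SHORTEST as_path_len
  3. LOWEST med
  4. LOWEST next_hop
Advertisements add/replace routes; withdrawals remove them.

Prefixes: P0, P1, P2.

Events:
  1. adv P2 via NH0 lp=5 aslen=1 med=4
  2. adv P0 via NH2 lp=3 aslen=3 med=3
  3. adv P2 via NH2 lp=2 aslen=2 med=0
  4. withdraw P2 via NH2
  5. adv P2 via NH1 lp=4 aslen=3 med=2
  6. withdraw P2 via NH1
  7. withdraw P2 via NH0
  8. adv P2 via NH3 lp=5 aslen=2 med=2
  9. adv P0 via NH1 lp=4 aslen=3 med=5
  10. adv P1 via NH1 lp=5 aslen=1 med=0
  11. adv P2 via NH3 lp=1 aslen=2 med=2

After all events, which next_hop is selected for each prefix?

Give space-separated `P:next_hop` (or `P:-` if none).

Answer: P0:NH1 P1:NH1 P2:NH3

Derivation:
Op 1: best P0=- P1=- P2=NH0
Op 2: best P0=NH2 P1=- P2=NH0
Op 3: best P0=NH2 P1=- P2=NH0
Op 4: best P0=NH2 P1=- P2=NH0
Op 5: best P0=NH2 P1=- P2=NH0
Op 6: best P0=NH2 P1=- P2=NH0
Op 7: best P0=NH2 P1=- P2=-
Op 8: best P0=NH2 P1=- P2=NH3
Op 9: best P0=NH1 P1=- P2=NH3
Op 10: best P0=NH1 P1=NH1 P2=NH3
Op 11: best P0=NH1 P1=NH1 P2=NH3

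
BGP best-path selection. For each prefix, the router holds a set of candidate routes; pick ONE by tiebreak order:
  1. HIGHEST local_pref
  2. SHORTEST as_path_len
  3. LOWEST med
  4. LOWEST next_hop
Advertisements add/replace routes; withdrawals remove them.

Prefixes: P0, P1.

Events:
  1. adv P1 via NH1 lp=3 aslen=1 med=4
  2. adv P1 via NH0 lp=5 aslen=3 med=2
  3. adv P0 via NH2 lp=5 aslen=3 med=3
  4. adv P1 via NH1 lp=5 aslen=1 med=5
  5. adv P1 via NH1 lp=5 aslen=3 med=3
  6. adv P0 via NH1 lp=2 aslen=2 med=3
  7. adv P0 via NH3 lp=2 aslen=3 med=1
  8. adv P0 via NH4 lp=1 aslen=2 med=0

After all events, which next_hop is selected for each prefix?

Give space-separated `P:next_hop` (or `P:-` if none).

Op 1: best P0=- P1=NH1
Op 2: best P0=- P1=NH0
Op 3: best P0=NH2 P1=NH0
Op 4: best P0=NH2 P1=NH1
Op 5: best P0=NH2 P1=NH0
Op 6: best P0=NH2 P1=NH0
Op 7: best P0=NH2 P1=NH0
Op 8: best P0=NH2 P1=NH0

Answer: P0:NH2 P1:NH0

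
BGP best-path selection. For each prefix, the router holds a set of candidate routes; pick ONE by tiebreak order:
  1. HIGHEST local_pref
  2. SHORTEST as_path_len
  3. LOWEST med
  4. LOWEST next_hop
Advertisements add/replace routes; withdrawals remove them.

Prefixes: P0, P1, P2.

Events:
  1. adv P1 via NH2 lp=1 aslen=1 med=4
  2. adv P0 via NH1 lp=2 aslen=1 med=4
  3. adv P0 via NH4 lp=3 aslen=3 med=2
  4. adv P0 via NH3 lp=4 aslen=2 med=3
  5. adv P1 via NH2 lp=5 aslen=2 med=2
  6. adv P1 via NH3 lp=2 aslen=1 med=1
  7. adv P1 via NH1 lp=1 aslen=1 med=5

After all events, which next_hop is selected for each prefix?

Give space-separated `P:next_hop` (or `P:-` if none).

Answer: P0:NH3 P1:NH2 P2:-

Derivation:
Op 1: best P0=- P1=NH2 P2=-
Op 2: best P0=NH1 P1=NH2 P2=-
Op 3: best P0=NH4 P1=NH2 P2=-
Op 4: best P0=NH3 P1=NH2 P2=-
Op 5: best P0=NH3 P1=NH2 P2=-
Op 6: best P0=NH3 P1=NH2 P2=-
Op 7: best P0=NH3 P1=NH2 P2=-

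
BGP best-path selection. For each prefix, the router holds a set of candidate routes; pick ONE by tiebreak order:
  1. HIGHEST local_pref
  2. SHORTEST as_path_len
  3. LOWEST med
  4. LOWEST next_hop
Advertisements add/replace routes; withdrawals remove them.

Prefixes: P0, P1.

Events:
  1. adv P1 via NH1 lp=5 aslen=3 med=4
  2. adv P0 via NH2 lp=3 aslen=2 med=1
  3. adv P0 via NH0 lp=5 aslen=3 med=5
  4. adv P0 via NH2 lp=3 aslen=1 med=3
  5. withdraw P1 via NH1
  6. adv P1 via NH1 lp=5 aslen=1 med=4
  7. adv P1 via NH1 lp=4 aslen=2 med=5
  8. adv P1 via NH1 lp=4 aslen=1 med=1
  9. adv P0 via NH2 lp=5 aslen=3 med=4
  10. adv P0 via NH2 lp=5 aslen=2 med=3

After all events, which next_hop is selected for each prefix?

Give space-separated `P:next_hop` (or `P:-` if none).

Op 1: best P0=- P1=NH1
Op 2: best P0=NH2 P1=NH1
Op 3: best P0=NH0 P1=NH1
Op 4: best P0=NH0 P1=NH1
Op 5: best P0=NH0 P1=-
Op 6: best P0=NH0 P1=NH1
Op 7: best P0=NH0 P1=NH1
Op 8: best P0=NH0 P1=NH1
Op 9: best P0=NH2 P1=NH1
Op 10: best P0=NH2 P1=NH1

Answer: P0:NH2 P1:NH1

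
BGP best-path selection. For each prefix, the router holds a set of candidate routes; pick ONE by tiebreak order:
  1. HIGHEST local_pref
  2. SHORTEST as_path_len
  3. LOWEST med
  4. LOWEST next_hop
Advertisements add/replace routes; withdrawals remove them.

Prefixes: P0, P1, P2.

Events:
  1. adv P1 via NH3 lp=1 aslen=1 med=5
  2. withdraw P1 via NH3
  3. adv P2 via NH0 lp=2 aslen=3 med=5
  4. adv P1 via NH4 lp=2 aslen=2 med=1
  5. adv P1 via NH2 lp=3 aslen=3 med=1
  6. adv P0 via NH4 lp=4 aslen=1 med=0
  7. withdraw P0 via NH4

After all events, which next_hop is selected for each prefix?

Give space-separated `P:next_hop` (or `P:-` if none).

Answer: P0:- P1:NH2 P2:NH0

Derivation:
Op 1: best P0=- P1=NH3 P2=-
Op 2: best P0=- P1=- P2=-
Op 3: best P0=- P1=- P2=NH0
Op 4: best P0=- P1=NH4 P2=NH0
Op 5: best P0=- P1=NH2 P2=NH0
Op 6: best P0=NH4 P1=NH2 P2=NH0
Op 7: best P0=- P1=NH2 P2=NH0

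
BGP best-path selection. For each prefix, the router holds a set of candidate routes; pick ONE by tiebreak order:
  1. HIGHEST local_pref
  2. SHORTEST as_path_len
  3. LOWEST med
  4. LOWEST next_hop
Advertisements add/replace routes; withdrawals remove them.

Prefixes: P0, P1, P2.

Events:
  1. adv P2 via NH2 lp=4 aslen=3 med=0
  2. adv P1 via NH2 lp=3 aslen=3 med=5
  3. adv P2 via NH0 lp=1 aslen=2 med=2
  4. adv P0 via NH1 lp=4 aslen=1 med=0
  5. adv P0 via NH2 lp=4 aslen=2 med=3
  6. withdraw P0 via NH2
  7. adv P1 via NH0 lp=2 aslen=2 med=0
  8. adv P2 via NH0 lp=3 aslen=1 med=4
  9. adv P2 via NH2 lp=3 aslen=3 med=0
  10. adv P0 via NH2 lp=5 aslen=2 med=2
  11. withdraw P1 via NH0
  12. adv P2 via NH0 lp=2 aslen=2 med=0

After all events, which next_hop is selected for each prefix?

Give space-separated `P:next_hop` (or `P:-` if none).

Answer: P0:NH2 P1:NH2 P2:NH2

Derivation:
Op 1: best P0=- P1=- P2=NH2
Op 2: best P0=- P1=NH2 P2=NH2
Op 3: best P0=- P1=NH2 P2=NH2
Op 4: best P0=NH1 P1=NH2 P2=NH2
Op 5: best P0=NH1 P1=NH2 P2=NH2
Op 6: best P0=NH1 P1=NH2 P2=NH2
Op 7: best P0=NH1 P1=NH2 P2=NH2
Op 8: best P0=NH1 P1=NH2 P2=NH2
Op 9: best P0=NH1 P1=NH2 P2=NH0
Op 10: best P0=NH2 P1=NH2 P2=NH0
Op 11: best P0=NH2 P1=NH2 P2=NH0
Op 12: best P0=NH2 P1=NH2 P2=NH2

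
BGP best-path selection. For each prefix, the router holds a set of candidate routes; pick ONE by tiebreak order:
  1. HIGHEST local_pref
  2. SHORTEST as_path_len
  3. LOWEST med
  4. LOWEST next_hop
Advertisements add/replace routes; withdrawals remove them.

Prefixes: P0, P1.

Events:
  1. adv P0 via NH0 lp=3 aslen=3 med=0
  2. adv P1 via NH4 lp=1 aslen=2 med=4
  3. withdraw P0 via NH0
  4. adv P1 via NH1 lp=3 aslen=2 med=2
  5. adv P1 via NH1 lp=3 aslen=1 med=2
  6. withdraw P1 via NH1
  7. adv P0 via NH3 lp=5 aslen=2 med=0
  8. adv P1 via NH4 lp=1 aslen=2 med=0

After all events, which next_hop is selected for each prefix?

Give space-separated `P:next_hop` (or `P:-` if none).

Answer: P0:NH3 P1:NH4

Derivation:
Op 1: best P0=NH0 P1=-
Op 2: best P0=NH0 P1=NH4
Op 3: best P0=- P1=NH4
Op 4: best P0=- P1=NH1
Op 5: best P0=- P1=NH1
Op 6: best P0=- P1=NH4
Op 7: best P0=NH3 P1=NH4
Op 8: best P0=NH3 P1=NH4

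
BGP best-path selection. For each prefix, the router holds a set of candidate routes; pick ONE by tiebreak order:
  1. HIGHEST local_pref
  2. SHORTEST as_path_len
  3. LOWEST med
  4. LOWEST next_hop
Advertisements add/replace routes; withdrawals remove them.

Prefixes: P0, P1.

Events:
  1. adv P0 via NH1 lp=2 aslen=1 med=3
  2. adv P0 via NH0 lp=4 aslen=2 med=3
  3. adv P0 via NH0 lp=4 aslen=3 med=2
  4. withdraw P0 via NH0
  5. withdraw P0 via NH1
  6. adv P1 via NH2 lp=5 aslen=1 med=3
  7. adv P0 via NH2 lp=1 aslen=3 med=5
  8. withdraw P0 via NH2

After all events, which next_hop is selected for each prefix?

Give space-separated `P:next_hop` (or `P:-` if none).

Answer: P0:- P1:NH2

Derivation:
Op 1: best P0=NH1 P1=-
Op 2: best P0=NH0 P1=-
Op 3: best P0=NH0 P1=-
Op 4: best P0=NH1 P1=-
Op 5: best P0=- P1=-
Op 6: best P0=- P1=NH2
Op 7: best P0=NH2 P1=NH2
Op 8: best P0=- P1=NH2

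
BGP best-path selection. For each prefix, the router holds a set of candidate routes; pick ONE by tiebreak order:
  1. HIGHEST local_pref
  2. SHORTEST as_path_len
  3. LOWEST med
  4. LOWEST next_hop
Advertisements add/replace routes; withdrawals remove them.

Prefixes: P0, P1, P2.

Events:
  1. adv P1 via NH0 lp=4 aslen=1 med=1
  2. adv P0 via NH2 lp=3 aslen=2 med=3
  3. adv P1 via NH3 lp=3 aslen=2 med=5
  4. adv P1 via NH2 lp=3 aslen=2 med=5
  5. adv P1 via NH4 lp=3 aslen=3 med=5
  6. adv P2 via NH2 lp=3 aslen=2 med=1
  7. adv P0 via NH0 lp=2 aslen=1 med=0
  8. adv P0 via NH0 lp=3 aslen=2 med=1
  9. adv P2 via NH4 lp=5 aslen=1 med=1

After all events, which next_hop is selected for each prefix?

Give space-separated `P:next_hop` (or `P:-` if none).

Answer: P0:NH0 P1:NH0 P2:NH4

Derivation:
Op 1: best P0=- P1=NH0 P2=-
Op 2: best P0=NH2 P1=NH0 P2=-
Op 3: best P0=NH2 P1=NH0 P2=-
Op 4: best P0=NH2 P1=NH0 P2=-
Op 5: best P0=NH2 P1=NH0 P2=-
Op 6: best P0=NH2 P1=NH0 P2=NH2
Op 7: best P0=NH2 P1=NH0 P2=NH2
Op 8: best P0=NH0 P1=NH0 P2=NH2
Op 9: best P0=NH0 P1=NH0 P2=NH4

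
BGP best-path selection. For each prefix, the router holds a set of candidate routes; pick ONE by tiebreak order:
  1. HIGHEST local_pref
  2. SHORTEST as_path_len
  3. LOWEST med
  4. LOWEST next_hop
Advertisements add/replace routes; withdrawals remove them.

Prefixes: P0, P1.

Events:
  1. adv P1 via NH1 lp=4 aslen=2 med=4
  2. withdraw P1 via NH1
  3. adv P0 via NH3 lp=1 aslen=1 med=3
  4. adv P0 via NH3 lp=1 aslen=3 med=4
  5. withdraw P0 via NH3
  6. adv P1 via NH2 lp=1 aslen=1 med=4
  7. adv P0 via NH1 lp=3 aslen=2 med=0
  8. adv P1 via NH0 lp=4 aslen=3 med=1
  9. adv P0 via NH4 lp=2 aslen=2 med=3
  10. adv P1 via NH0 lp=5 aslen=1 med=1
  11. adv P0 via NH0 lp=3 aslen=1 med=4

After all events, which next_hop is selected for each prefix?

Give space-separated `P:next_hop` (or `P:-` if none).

Op 1: best P0=- P1=NH1
Op 2: best P0=- P1=-
Op 3: best P0=NH3 P1=-
Op 4: best P0=NH3 P1=-
Op 5: best P0=- P1=-
Op 6: best P0=- P1=NH2
Op 7: best P0=NH1 P1=NH2
Op 8: best P0=NH1 P1=NH0
Op 9: best P0=NH1 P1=NH0
Op 10: best P0=NH1 P1=NH0
Op 11: best P0=NH0 P1=NH0

Answer: P0:NH0 P1:NH0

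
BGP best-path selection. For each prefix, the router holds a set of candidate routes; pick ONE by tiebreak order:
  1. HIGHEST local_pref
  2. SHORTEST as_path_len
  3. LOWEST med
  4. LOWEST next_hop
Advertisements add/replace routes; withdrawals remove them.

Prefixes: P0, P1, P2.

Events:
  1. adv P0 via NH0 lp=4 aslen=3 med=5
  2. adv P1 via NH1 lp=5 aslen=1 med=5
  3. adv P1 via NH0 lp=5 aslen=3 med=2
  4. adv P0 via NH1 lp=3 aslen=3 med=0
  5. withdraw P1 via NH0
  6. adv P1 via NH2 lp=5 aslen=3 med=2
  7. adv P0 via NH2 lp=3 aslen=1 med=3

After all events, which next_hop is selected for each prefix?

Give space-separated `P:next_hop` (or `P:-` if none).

Answer: P0:NH0 P1:NH1 P2:-

Derivation:
Op 1: best P0=NH0 P1=- P2=-
Op 2: best P0=NH0 P1=NH1 P2=-
Op 3: best P0=NH0 P1=NH1 P2=-
Op 4: best P0=NH0 P1=NH1 P2=-
Op 5: best P0=NH0 P1=NH1 P2=-
Op 6: best P0=NH0 P1=NH1 P2=-
Op 7: best P0=NH0 P1=NH1 P2=-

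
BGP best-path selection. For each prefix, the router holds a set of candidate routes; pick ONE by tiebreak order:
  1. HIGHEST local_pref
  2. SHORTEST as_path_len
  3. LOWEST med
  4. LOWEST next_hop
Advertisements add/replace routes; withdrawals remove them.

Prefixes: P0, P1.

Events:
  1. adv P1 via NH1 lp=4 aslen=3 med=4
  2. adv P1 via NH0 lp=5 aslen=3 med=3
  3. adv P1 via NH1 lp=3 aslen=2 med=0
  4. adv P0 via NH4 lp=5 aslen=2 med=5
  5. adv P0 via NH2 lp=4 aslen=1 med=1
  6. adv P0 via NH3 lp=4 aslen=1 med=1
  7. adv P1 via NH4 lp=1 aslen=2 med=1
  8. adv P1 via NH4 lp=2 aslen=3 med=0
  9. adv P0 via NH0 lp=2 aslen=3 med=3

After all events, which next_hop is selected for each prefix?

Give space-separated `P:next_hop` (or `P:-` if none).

Answer: P0:NH4 P1:NH0

Derivation:
Op 1: best P0=- P1=NH1
Op 2: best P0=- P1=NH0
Op 3: best P0=- P1=NH0
Op 4: best P0=NH4 P1=NH0
Op 5: best P0=NH4 P1=NH0
Op 6: best P0=NH4 P1=NH0
Op 7: best P0=NH4 P1=NH0
Op 8: best P0=NH4 P1=NH0
Op 9: best P0=NH4 P1=NH0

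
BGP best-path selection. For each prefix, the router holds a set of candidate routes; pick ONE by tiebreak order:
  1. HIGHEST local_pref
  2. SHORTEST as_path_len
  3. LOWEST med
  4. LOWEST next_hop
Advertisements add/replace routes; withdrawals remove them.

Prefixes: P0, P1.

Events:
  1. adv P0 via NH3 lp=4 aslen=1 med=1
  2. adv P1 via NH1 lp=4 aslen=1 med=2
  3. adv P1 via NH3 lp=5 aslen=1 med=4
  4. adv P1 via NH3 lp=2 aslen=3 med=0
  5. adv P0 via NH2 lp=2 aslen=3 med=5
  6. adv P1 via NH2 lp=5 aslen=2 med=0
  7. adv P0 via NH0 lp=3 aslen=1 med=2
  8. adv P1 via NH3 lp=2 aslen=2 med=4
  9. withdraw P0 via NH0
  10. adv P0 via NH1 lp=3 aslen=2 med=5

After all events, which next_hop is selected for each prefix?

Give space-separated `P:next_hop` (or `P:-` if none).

Op 1: best P0=NH3 P1=-
Op 2: best P0=NH3 P1=NH1
Op 3: best P0=NH3 P1=NH3
Op 4: best P0=NH3 P1=NH1
Op 5: best P0=NH3 P1=NH1
Op 6: best P0=NH3 P1=NH2
Op 7: best P0=NH3 P1=NH2
Op 8: best P0=NH3 P1=NH2
Op 9: best P0=NH3 P1=NH2
Op 10: best P0=NH3 P1=NH2

Answer: P0:NH3 P1:NH2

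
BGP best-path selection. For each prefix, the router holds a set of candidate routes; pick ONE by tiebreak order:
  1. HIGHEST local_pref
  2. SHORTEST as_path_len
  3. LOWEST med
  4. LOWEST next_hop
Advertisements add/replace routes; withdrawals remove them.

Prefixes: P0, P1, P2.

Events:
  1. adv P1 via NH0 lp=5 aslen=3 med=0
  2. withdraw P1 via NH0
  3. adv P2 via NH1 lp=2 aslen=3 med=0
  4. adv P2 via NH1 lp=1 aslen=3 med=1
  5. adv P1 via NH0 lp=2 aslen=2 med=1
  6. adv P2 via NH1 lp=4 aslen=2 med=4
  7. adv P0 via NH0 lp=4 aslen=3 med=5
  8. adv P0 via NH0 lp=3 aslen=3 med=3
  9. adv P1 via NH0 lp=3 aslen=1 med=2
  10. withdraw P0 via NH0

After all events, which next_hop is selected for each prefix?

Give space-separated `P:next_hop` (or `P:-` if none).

Answer: P0:- P1:NH0 P2:NH1

Derivation:
Op 1: best P0=- P1=NH0 P2=-
Op 2: best P0=- P1=- P2=-
Op 3: best P0=- P1=- P2=NH1
Op 4: best P0=- P1=- P2=NH1
Op 5: best P0=- P1=NH0 P2=NH1
Op 6: best P0=- P1=NH0 P2=NH1
Op 7: best P0=NH0 P1=NH0 P2=NH1
Op 8: best P0=NH0 P1=NH0 P2=NH1
Op 9: best P0=NH0 P1=NH0 P2=NH1
Op 10: best P0=- P1=NH0 P2=NH1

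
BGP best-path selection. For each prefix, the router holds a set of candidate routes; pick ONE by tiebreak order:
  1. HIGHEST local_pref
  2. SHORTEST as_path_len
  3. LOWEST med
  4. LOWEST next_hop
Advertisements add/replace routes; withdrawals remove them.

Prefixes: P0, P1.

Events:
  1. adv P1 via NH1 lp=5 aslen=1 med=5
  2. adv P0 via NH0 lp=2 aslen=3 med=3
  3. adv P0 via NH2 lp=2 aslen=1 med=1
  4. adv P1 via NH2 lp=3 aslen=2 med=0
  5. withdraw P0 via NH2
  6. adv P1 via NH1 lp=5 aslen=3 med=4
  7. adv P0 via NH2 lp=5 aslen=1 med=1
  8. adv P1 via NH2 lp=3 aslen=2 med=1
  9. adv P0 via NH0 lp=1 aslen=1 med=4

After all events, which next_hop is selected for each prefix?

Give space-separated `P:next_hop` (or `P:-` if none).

Answer: P0:NH2 P1:NH1

Derivation:
Op 1: best P0=- P1=NH1
Op 2: best P0=NH0 P1=NH1
Op 3: best P0=NH2 P1=NH1
Op 4: best P0=NH2 P1=NH1
Op 5: best P0=NH0 P1=NH1
Op 6: best P0=NH0 P1=NH1
Op 7: best P0=NH2 P1=NH1
Op 8: best P0=NH2 P1=NH1
Op 9: best P0=NH2 P1=NH1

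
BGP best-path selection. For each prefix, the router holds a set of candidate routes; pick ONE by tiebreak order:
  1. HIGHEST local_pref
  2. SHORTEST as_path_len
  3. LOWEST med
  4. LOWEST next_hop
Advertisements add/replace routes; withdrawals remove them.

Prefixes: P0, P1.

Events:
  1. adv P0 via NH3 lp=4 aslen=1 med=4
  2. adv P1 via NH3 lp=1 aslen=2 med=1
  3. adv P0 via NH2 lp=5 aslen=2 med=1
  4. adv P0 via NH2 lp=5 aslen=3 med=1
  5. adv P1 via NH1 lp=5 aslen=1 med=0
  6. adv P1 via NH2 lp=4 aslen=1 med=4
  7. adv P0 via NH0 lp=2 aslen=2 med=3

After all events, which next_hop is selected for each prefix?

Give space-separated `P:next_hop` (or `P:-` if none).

Answer: P0:NH2 P1:NH1

Derivation:
Op 1: best P0=NH3 P1=-
Op 2: best P0=NH3 P1=NH3
Op 3: best P0=NH2 P1=NH3
Op 4: best P0=NH2 P1=NH3
Op 5: best P0=NH2 P1=NH1
Op 6: best P0=NH2 P1=NH1
Op 7: best P0=NH2 P1=NH1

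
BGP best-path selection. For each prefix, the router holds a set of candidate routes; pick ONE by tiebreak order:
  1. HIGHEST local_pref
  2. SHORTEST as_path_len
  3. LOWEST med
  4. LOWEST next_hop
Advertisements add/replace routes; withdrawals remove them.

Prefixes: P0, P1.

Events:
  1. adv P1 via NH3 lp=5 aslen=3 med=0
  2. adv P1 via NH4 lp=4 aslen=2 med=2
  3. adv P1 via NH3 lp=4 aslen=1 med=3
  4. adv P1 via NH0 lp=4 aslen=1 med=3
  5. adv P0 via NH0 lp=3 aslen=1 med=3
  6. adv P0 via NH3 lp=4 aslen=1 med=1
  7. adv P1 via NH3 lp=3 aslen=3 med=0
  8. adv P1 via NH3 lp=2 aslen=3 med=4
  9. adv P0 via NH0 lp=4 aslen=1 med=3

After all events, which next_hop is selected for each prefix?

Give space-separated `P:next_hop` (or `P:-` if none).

Answer: P0:NH3 P1:NH0

Derivation:
Op 1: best P0=- P1=NH3
Op 2: best P0=- P1=NH3
Op 3: best P0=- P1=NH3
Op 4: best P0=- P1=NH0
Op 5: best P0=NH0 P1=NH0
Op 6: best P0=NH3 P1=NH0
Op 7: best P0=NH3 P1=NH0
Op 8: best P0=NH3 P1=NH0
Op 9: best P0=NH3 P1=NH0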